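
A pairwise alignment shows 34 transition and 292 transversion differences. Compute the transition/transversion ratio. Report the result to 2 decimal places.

0.12

R = 34/292 = 0.116438… ≈ 0.12 (to 2 d.p.).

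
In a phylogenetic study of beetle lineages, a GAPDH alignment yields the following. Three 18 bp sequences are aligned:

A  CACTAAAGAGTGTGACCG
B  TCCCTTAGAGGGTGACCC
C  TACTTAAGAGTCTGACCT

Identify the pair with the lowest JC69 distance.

A and C

A–B: 7/18 differ, p = 0.389, d = 0.548.
A–C: 4/18 differ, p = 0.222, d = 0.264.
B–C: 6/18 differ, p = 0.333, d = 0.441.
The smallest distance is between A and C.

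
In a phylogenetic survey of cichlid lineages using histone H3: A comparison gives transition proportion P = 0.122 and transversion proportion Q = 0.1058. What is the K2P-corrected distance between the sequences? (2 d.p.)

Under the Kimura two-parameter model, d = −½ ln(1 − 2P − Q) − ¼ ln(1 − 2Q).
1 − 2P − Q = 0.6502, giving −½ ln(0.6502) = 0.215238.
1 − 2Q = 0.7884, giving −¼ ln(0.7884) = 0.059437.
d = 0.215238 + 0.059437 = 0.274675.

0.27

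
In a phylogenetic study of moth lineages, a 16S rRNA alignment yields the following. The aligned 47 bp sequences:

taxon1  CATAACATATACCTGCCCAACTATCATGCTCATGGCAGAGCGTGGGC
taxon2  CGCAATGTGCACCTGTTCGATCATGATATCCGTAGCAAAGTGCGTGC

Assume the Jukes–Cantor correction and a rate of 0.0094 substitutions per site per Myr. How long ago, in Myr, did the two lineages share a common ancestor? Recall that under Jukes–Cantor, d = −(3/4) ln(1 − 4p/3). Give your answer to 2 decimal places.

The sequences differ at 21 of 47 sites, so p = 21/47 ≈ 0.446809.
d = −(3/4) ln(1 − 4p/3) = −0.75 ln(1 − 0.595745) = −0.75 ln(0.404255)
  = −0.75 × (-0.905709) = 0.679282 substitutions/site.
Under a molecular clock d = 2μt, so t = d/(2μ) = 0.679282 / (2 × 0.0094) = 36.13 Myr.

36.13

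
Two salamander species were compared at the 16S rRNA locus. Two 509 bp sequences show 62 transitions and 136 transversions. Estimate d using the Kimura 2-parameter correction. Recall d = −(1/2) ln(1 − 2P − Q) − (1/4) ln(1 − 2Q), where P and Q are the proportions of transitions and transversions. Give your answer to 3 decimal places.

0.549

P = 62/509 ≈ 0.121807 and Q = 136/509 ≈ 0.267191.
Under the Kimura two-parameter model, d = −½ ln(1 − 2P − Q) − ¼ ln(1 − 2Q).
1 − 2P − Q = 0.489195, giving −½ ln(0.489195) = 0.357497.
1 − 2Q = 0.465618, giving −¼ ln(0.465618) = 0.191097.
d = 0.357497 + 0.191097 = 0.548594.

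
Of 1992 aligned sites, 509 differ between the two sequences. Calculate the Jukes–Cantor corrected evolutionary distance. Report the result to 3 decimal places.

0.312

p = 509/1992 ≈ 0.255522.
d = −(3/4) ln(1 − 4p/3) = −0.75 ln(1 − 0.340696) = −0.75 ln(0.659304)
  = −0.75 × (-0.416571) = 0.312428 substitutions/site.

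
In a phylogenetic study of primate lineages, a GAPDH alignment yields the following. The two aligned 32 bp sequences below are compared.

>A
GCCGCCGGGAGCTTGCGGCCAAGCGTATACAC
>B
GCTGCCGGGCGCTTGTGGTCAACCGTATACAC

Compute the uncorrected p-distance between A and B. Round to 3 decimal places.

0.156

The sequences differ at 5 of 32 positions (sites 3, 10, 16, 19, 23).
p = 5/32 = 0.15625 ≈ 0.156 (to 3 d.p.).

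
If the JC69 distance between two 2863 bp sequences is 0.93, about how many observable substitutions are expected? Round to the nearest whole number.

Invert JC69: p = (3/4)(1 − e^(−4d/3)) = 0.75 × (1 − e^(-1.24)) = 0.75 × (1 − 0.289384) = 0.532962.
Expected differing sites = pL ≈ 0.532962 × 2863 = 1525.870206 ≈ 1526.

1526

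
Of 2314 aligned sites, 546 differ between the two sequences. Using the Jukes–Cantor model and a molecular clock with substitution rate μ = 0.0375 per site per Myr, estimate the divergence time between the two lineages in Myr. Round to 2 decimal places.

3.78

p = 546/2314 ≈ 0.235955.
d = −(3/4) ln(1 − 4p/3) = −0.75 ln(1 − 0.314607) = −0.75 ln(0.685393)
  = −0.75 × (-0.377763) = 0.283322 substitutions/site.
Under a molecular clock d = 2μt, so t = d/(2μ) = 0.283322 / (2 × 0.0375) = 3.78 Myr.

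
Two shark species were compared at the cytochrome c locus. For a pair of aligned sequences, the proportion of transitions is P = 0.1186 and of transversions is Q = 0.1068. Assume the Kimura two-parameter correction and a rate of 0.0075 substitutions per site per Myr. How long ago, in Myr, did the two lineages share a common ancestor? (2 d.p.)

Under the Kimura two-parameter model, d = −½ ln(1 − 2P − Q) − ¼ ln(1 − 2Q).
1 − 2P − Q = 0.656, giving −½ ln(0.656) = 0.210797.
1 − 2Q = 0.7864, giving −¼ ln(0.7864) = 0.060072.
d = 0.210797 + 0.060072 = 0.270869.
Under a molecular clock d = 2μt, so t = d/(2μ) = 0.270869 / (2 × 0.0075) = 18.06 Myr.

18.06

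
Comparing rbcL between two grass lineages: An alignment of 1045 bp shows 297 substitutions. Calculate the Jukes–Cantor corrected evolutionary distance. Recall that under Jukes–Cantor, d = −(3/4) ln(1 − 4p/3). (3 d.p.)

p = 297/1045 ≈ 0.284211.
d = −(3/4) ln(1 − 4p/3) = −0.75 ln(1 − 0.378948) = −0.75 ln(0.621052)
  = −0.75 × (-0.476340) = 0.357255 substitutions/site.

0.357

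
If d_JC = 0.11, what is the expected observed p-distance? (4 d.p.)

p = (3/4)(1 − e^(−4d/3)) = 0.75 × (1 − e^(-0.146667)) = 0.75 × (1 − 0.863582) = 0.102314.

0.1023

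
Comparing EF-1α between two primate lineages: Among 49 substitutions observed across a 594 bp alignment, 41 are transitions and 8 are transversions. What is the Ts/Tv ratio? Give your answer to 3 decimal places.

R = 41/8 = 5.125.

5.125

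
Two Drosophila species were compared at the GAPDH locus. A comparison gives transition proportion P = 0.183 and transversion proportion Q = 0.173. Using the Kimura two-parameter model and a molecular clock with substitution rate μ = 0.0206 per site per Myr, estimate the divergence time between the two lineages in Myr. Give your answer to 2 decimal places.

Under the Kimura two-parameter model, d = −½ ln(1 − 2P − Q) − ¼ ln(1 − 2Q).
1 − 2P − Q = 0.461, giving −½ ln(0.461) = 0.387179.
1 − 2Q = 0.654, giving −¼ ln(0.654) = 0.106162.
d = 0.387179 + 0.106162 = 0.493341.
Under a molecular clock d = 2μt, so t = d/(2μ) = 0.493341 / (2 × 0.0206) = 11.97 Myr.

11.97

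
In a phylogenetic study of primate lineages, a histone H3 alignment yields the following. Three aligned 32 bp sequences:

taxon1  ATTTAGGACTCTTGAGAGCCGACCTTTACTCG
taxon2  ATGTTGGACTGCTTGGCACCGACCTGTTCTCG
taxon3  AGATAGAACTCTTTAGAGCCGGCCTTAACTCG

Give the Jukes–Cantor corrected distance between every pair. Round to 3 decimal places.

taxon1–taxon2: 10/32 sites differ → p = 0.3125, d = −0.75 ln(1 − 0.416667) = 0.404248 ≈ 0.404.
taxon1–taxon3: 6/32 sites differ → p = 0.1875, d = −0.75 ln(1 − 0.25) = 0.215762 ≈ 0.216.
taxon2–taxon3: 13/32 sites differ → p = 0.40625, d = −0.75 ln(1 − 0.541667) = 0.585119 ≈ 0.585.

d(taxon1,taxon2) = 0.404, d(taxon1,taxon3) = 0.216, d(taxon2,taxon3) = 0.585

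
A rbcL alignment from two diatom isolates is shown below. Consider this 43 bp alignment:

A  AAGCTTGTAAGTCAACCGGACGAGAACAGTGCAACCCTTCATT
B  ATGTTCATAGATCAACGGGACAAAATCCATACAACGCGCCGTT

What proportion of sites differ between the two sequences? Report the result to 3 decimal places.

0.395

The sequences differ at 17 of 43 positions.
p = 17/43 = 0.395348… ≈ 0.395 (to 3 d.p.).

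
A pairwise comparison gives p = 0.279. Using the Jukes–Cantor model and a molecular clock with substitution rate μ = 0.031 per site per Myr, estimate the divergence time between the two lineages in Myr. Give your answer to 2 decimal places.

d = −(3/4) ln(1 − 4p/3) = −0.75 ln(1 − 0.372) = −0.75 ln(0.628)
  = −0.75 × (-0.465215) = 0.348911 substitutions/site.
Under a molecular clock d = 2μt, so t = d/(2μ) = 0.348911 / (2 × 0.031) = 5.63 Myr.

5.63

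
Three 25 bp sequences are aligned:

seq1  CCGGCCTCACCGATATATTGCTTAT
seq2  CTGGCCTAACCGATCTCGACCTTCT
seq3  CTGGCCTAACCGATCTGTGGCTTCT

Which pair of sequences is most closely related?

seq2 and seq3

seq1–seq2: 8/25 differ, p = 0.320, d = 0.417.
seq1–seq3: 6/25 differ, p = 0.240, d = 0.289.
seq2–seq3: 4/25 differ, p = 0.160, d = 0.180.
The smallest distance is between seq2 and seq3.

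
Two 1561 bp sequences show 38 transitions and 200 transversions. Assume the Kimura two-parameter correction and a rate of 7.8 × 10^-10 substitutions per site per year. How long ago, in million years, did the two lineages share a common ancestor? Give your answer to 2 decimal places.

P = 38/1561 ≈ 0.024343 and Q = 200/1561 ≈ 0.128123.
Under the Kimura two-parameter model, d = −½ ln(1 − 2P − Q) − ¼ ln(1 − 2Q).
1 − 2P − Q = 0.823191, giving −½ ln(0.823191) = 0.097284.
1 − 2Q = 0.743754, giving −¼ ln(0.743754) = 0.074011.
d = 0.097284 + 0.074011 = 0.171295.
Under a molecular clock d = 2μt, so t = d/(2μ) = 0.171295 / (2 × 7.8 × 10^-10) = 109.80 million years.

109.80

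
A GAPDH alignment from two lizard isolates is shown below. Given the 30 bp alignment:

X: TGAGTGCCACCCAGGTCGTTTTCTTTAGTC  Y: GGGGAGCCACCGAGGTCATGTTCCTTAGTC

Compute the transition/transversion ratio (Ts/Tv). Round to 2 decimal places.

0.75

Transitions are A↔G and C↔T; transversions are all other mismatches.
Transitions: 3. Transversions: 4.
R = 3/4 = 0.75.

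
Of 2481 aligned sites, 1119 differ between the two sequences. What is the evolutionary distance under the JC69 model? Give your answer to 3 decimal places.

p = 1119/2481 ≈ 0.451028.
d = −(3/4) ln(1 − 4p/3) = −0.75 ln(1 − 0.601371) = −0.75 ln(0.398629)
  = −0.75 × (-0.919724) = 0.689793 substitutions/site.

0.690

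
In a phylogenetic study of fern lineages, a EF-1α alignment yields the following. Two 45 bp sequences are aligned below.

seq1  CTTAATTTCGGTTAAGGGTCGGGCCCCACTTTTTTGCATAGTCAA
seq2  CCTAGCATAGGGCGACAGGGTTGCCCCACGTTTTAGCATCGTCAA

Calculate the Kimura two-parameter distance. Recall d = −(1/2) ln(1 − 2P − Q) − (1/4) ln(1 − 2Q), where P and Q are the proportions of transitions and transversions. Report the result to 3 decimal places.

0.526

Of 45 sites, 6 differences are transitions and 11 are transversions, so P = 6/45 ≈ 0.133333 and Q = 11/45 ≈ 0.244444.
Under the Kimura two-parameter model, d = −½ ln(1 − 2P − Q) − ¼ ln(1 − 2Q).
1 − 2P − Q = 0.48889, giving −½ ln(0.48889) = 0.357809.
1 − 2Q = 0.511112, giving −¼ ln(0.511112) = 0.167792.
d = 0.357809 + 0.167792 = 0.525601.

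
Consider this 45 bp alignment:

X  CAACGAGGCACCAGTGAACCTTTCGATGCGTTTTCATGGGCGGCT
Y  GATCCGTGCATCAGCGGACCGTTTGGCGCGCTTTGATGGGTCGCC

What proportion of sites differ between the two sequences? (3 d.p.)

0.378

The sequences differ at 17 of 45 positions.
p = 17/45 = 0.377777… ≈ 0.378 (to 3 d.p.).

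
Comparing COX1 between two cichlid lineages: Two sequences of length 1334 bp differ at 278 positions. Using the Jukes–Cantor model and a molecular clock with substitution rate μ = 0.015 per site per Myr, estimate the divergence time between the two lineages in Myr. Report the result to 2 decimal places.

8.14

p = 278/1334 ≈ 0.208396.
d = −(3/4) ln(1 − 4p/3) = −0.75 ln(1 − 0.277861) = −0.75 ln(0.722139)
  = −0.75 × (-0.325538) = 0.244154 substitutions/site.
Under a molecular clock d = 2μt, so t = d/(2μ) = 0.244154 / (2 × 0.015) = 8.14 Myr.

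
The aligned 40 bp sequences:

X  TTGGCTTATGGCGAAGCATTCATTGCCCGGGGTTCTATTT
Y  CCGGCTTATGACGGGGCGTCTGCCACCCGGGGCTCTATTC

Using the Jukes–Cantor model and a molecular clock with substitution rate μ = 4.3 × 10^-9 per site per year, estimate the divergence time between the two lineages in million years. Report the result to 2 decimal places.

54.82

The sequences differ at 14 of 40 sites, so p = 14/40 = 0.35.
d = −(3/4) ln(1 − 4p/3) = −0.75 ln(1 − 0.466667) = −0.75 ln(0.533333)
  = −0.75 × (-0.628609) = 0.471457 substitutions/site.
Under a molecular clock d = 2μt, so t = d/(2μ) = 0.471457 / (2 × 4.3 × 10^-9) = 54.82 million years.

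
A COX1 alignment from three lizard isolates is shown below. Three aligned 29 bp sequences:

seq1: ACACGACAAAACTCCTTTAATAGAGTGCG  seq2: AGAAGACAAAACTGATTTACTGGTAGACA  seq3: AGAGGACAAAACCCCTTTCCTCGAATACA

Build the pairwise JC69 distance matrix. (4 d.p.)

seq1–seq2: 11/29 sites differ → p ≈ 0.37931, d = −0.75 ln(1 − 0.505747) = 0.528531 ≈ 0.5285.
seq1–seq3: 9/29 sites differ → p ≈ 0.310345, d = −0.75 ln(1 − 0.413793) = 0.400562 ≈ 0.4006.
seq2–seq3: 8/29 sites differ → p ≈ 0.275862, d = −0.75 ln(1 − 0.367816) = 0.343931 ≈ 0.3439.

d(seq1,seq2) = 0.5285, d(seq1,seq3) = 0.4006, d(seq2,seq3) = 0.3439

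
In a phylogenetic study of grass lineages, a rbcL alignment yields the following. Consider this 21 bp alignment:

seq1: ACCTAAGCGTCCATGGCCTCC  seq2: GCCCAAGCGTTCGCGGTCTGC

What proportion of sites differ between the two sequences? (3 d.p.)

The sequences differ at 7 of 21 positions (sites 1, 4, 11, 13, 14, 17, 20).
p = 7/21 = 0.333333… ≈ 0.333 (to 3 d.p.).

0.333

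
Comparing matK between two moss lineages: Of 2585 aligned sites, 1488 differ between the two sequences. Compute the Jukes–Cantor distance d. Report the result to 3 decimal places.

1.094

p = 1488/2585 ≈ 0.575629.
d = −(3/4) ln(1 − 4p/3) = −0.75 ln(1 − 0.767505) = −0.75 ln(0.232495)
  = −0.75 × (-1.458887) = 1.094165 substitutions/site.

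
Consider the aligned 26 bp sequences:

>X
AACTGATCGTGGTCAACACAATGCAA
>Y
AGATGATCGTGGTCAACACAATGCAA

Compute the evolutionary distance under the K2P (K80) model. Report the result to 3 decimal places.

0.081

Of 26 sites, 1 differences are transitions and 1 are transversions, so P = 1/26 ≈ 0.038462 and Q = 1/26 ≈ 0.038462.
Under the Kimura two-parameter model, d = −½ ln(1 − 2P − Q) − ¼ ln(1 − 2Q).
1 − 2P − Q = 0.884614, giving −½ ln(0.884614) = 0.061302.
1 − 2Q = 0.923076, giving −¼ ln(0.923076) = 0.020011.
d = 0.061302 + 0.020011 = 0.081313.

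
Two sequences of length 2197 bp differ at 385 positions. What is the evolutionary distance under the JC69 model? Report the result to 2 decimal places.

0.20

p = 385/2197 ≈ 0.175239.
d = −(3/4) ln(1 − 4p/3) = −0.75 ln(1 − 0.233652) = −0.75 ln(0.766348)
  = −0.75 × (-0.266119) = 0.199589 substitutions/site.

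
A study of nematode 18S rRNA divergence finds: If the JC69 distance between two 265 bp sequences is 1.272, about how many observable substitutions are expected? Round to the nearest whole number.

Invert JC69: p = (3/4)(1 − e^(−4d/3)) = 0.75 × (1 − e^(-1.696)) = 0.75 × (1 − 0.183416) = 0.612438.
Expected differing sites = pL ≈ 0.612438 × 265 = 162.29607 ≈ 162.

162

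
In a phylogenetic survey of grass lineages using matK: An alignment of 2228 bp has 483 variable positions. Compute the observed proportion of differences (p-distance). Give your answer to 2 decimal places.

0.22

p = 483/2228 = 0.216786… ≈ 0.22 (to 2 d.p.).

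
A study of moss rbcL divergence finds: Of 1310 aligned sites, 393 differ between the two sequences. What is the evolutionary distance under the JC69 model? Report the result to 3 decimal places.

p = 393/1310 = 0.3.
d = −(3/4) ln(1 − 4p/3) = −0.75 ln(1 − 0.4) = −0.75 ln(0.6)
  = −0.75 × (-0.510826) = 0.383120 substitutions/site.

0.383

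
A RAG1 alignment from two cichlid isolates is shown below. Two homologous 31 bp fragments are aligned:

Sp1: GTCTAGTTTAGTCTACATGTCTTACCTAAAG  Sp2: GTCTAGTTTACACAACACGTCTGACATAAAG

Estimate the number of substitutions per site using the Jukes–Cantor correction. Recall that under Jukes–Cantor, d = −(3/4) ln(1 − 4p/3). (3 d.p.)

0.224

The sequences differ at 6 of 31 sites (11, 12, 14, 18, 23, 26), so p = 6/31 ≈ 0.193548.
d = −(3/4) ln(1 − 4p/3) = −0.75 ln(1 − 0.258064) = −0.75 ln(0.741936)
  = −0.75 × (-0.298492) = 0.223869 substitutions/site.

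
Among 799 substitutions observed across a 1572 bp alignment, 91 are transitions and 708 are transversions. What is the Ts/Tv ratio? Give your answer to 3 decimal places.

0.129

R = 91/708 = 0.128531… ≈ 0.129 (to 3 d.p.).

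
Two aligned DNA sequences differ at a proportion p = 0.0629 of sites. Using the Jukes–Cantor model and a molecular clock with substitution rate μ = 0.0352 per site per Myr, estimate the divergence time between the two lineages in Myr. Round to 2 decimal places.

0.93

d = −(3/4) ln(1 − 4p/3) = −0.75 ln(1 − 0.083867) = −0.75 ln(0.916133)
  = −0.75 × (-0.087594) = 0.065696 substitutions/site.
Under a molecular clock d = 2μt, so t = d/(2μ) = 0.065696 / (2 × 0.0352) = 0.93 Myr.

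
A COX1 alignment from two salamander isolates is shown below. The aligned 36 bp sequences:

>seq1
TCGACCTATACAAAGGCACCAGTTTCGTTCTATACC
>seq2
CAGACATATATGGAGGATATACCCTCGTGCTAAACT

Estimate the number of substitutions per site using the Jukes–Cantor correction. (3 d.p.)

0.673

The sequences differ at 16 of 36 sites, so p = 16/36 ≈ 0.444444.
d = −(3/4) ln(1 − 4p/3) = −0.75 ln(1 − 0.592592) = −0.75 ln(0.407408)
  = −0.75 × (-0.897940) = 0.673455 substitutions/site.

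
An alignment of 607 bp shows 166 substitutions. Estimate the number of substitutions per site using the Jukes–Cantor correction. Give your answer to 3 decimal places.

0.340

p = 166/607 ≈ 0.273476.
d = −(3/4) ln(1 − 4p/3) = −0.75 ln(1 − 0.364635) = −0.75 ln(0.635365)
  = −0.75 × (-0.453556) = 0.340167 substitutions/site.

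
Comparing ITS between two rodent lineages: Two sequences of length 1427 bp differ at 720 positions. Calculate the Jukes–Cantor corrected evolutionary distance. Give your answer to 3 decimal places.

p = 720/1427 ≈ 0.504555.
d = −(3/4) ln(1 − 4p/3) = −0.75 ln(1 − 0.67274) = −0.75 ln(0.32726)
  = −0.75 × (-1.117000) = 0.837750 substitutions/site.

0.838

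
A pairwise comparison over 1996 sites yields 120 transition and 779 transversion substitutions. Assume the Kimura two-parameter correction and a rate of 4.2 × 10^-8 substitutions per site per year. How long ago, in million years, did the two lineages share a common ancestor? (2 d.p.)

P = 120/1996 ≈ 0.06012 and Q = 779/1996 ≈ 0.390281.
Under the Kimura two-parameter model, d = −½ ln(1 − 2P − Q) − ¼ ln(1 − 2Q).
1 − 2P − Q = 0.489479, giving −½ ln(0.489479) = 0.357207.
1 − 2Q = 0.219438, giving −¼ ln(0.219438) = 0.379171.
d = 0.357207 + 0.379171 = 0.736378.
Under a molecular clock d = 2μt, so t = d/(2μ) = 0.736378 / (2 × 4.2 × 10^-8) = 8.77 million years.

8.77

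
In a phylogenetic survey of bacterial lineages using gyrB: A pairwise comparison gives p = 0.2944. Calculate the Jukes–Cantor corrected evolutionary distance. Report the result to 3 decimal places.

d = −(3/4) ln(1 − 4p/3) = −0.75 ln(1 − 0.392533) = −0.75 ln(0.607467)
  = −0.75 × (-0.498457) = 0.373843 substitutions/site.

0.374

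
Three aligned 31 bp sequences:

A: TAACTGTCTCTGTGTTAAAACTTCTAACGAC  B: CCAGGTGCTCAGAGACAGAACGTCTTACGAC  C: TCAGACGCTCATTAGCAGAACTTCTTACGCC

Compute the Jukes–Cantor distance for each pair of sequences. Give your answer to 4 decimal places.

d(A,B) = 0.6143, d(A,C) = 0.6143, d(B,C) = 0.3672

A–B: 13/31 sites differ → p ≈ 0.419355, d = −0.75 ln(1 − 0.55914) = 0.614271 ≈ 0.6143.
A–C: 13/31 sites differ → p ≈ 0.419355, d = −0.75 ln(1 − 0.55914) = 0.614271 ≈ 0.6143.
B–C: 9/31 sites differ → p ≈ 0.290323, d = −0.75 ln(1 − 0.387097) = 0.367161 ≈ 0.3672.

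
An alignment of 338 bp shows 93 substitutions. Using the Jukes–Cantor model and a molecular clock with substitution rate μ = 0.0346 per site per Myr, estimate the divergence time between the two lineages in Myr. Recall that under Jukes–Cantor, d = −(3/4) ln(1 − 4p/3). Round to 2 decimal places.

4.95

p = 93/338 ≈ 0.275148.
d = −(3/4) ln(1 − 4p/3) = −0.75 ln(1 − 0.366864) = −0.75 ln(0.633136)
  = −0.75 × (-0.457070) = 0.342803 substitutions/site.
Under a molecular clock d = 2μt, so t = d/(2μ) = 0.342803 / (2 × 0.0346) = 4.95 Myr.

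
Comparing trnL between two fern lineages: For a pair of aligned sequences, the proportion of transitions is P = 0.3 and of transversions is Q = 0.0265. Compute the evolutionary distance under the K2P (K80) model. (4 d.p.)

0.5060

Under the Kimura two-parameter model, d = −½ ln(1 − 2P − Q) − ¼ ln(1 − 2Q).
1 − 2P − Q = 0.3735, giving −½ ln(0.3735) = 0.492419.
1 − 2Q = 0.947, giving −¼ ln(0.947) = 0.013614.
d = 0.492419 + 0.013614 = 0.506033.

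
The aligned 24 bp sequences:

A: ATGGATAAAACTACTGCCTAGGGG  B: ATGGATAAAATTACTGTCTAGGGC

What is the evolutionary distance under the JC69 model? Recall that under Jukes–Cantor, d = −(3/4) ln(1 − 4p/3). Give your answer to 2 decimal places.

0.14

The sequences differ at 3 of 24 sites (11, 17, 24), so p = 3/24 = 0.125.
d = −(3/4) ln(1 − 4p/3) = −0.75 ln(1 − 0.166667) = −0.75 ln(0.833333)
  = −0.75 × (-0.182322) = 0.136742 substitutions/site.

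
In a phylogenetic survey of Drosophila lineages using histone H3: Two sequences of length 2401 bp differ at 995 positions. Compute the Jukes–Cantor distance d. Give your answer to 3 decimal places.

0.603

p = 995/2401 ≈ 0.414411.
d = −(3/4) ln(1 − 4p/3) = −0.75 ln(1 − 0.552548) = −0.75 ln(0.447452)
  = −0.75 × (-0.804186) = 0.603140 substitutions/site.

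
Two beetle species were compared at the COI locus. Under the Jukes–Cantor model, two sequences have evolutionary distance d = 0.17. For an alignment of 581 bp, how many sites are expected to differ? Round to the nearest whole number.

88

Invert JC69: p = (3/4)(1 − e^(−4d/3)) = 0.75 × (1 − e^(-0.226667)) = 0.75 × (1 − 0.797186) = 0.152111.
Expected differing sites = pL ≈ 0.152111 × 581 = 88.376491 ≈ 88.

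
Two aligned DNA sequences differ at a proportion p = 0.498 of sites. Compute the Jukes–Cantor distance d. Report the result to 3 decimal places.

d = −(3/4) ln(1 − 4p/3) = −0.75 ln(1 − 0.664) = −0.75 ln(0.336)
  = −0.75 × (-1.090644) = 0.817983 substitutions/site.

0.818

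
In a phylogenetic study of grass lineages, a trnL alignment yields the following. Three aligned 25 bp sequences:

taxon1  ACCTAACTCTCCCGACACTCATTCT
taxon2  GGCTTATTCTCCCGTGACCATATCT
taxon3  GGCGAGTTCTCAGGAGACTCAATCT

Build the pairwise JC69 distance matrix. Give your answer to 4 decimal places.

d(taxon1,taxon2) = 0.5716, d(taxon1,taxon3) = 0.4904, d(taxon2,taxon3) = 0.4904

taxon1–taxon2: 10/25 sites differ → p = 0.4, d = −0.75 ln(1 − 0.533333) = 0.571605 ≈ 0.5716.
taxon1–taxon3: 9/25 sites differ → p = 0.36, d = −0.75 ln(1 − 0.48) = 0.490445 ≈ 0.4904.
taxon2–taxon3: 9/25 sites differ → p = 0.36, d = −0.75 ln(1 − 0.48) = 0.490445 ≈ 0.4904.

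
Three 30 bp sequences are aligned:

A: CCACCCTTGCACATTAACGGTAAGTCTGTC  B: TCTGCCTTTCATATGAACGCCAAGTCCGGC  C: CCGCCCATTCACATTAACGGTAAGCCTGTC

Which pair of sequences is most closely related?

A–B: 10/30 differ, p = 0.333, d = 0.441.
A–C: 4/30 differ, p = 0.133, d = 0.147.
B–C: 11/30 differ, p = 0.367, d = 0.503.
The smallest distance is between A and C.

A and C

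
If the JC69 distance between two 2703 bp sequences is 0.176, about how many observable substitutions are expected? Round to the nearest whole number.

424

Invert JC69: p = (3/4)(1 − e^(−4d/3)) = 0.75 × (1 − e^(-0.234667)) = 0.75 × (1 − 0.790834) = 0.156875.
Expected differing sites = pL ≈ 0.156875 × 2703 = 424.033125 ≈ 424.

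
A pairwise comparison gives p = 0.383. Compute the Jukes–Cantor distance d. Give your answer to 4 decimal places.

d = −(3/4) ln(1 − 4p/3) = −0.75 ln(1 − 0.510667) = −0.75 ln(0.489333)
  = −0.75 × (-0.714712) = 0.536034 substitutions/site.

0.5360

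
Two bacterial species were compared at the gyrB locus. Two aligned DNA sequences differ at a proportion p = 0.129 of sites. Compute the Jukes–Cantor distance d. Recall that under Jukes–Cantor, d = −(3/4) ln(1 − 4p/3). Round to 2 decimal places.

d = −(3/4) ln(1 − 4p/3) = −0.75 ln(1 − 0.172) = −0.75 ln(0.828)
  = −0.75 × (-0.188742) = 0.141557 substitutions/site.

0.14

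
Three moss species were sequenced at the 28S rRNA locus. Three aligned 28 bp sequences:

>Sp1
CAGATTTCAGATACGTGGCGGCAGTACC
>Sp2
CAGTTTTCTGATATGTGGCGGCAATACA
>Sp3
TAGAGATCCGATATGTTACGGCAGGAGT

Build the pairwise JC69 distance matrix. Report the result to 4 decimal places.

Sp1–Sp2: 5/28 sites differ → p ≈ 0.178571, d = −0.75 ln(1 − 0.238095) = 0.203950 ≈ 0.2040.
Sp1–Sp3: 10/28 sites differ → p ≈ 0.357143, d = −0.75 ln(1 − 0.476191) = 0.484971 ≈ 0.4850.
Sp2–Sp3: 11/28 sites differ → p ≈ 0.392857, d = −0.75 ln(1 − 0.523809) = 0.556452 ≈ 0.5565.

d(Sp1,Sp2) = 0.2040, d(Sp1,Sp3) = 0.4850, d(Sp2,Sp3) = 0.5565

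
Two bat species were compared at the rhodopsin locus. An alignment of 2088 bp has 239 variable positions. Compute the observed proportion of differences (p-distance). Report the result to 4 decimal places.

0.1145

p = 239/2088 = 0.114463… ≈ 0.1145 (to 4 d.p.).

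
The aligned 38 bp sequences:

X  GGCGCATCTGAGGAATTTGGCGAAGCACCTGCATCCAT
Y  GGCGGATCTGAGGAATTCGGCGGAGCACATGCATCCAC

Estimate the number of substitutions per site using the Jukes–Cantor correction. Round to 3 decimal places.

The sequences differ at 5 of 38 sites (5, 18, 23, 29, 38), so p = 5/38 ≈ 0.131579.
d = −(3/4) ln(1 − 4p/3) = −0.75 ln(1 − 0.175439) = −0.75 ln(0.824561)
  = −0.75 × (-0.192904) = 0.144678 substitutions/site.

0.145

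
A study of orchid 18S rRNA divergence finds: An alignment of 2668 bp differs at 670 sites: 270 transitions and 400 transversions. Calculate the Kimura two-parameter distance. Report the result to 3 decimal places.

0.306

P = 270/2668 ≈ 0.101199 and Q = 400/2668 ≈ 0.149925.
Under the Kimura two-parameter model, d = −½ ln(1 − 2P − Q) − ¼ ln(1 − 2Q).
1 − 2P − Q = 0.647677, giving −½ ln(0.647677) = 0.217182.
1 − 2Q = 0.70015, giving −¼ ln(0.70015) = 0.089115.
d = 0.217182 + 0.089115 = 0.306297.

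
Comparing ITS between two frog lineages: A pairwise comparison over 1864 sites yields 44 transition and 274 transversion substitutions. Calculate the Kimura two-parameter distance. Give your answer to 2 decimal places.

P = 44/1864 ≈ 0.023605 and Q = 274/1864 ≈ 0.146996.
Under the Kimura two-parameter model, d = −½ ln(1 − 2P − Q) − ¼ ln(1 − 2Q).
1 − 2P − Q = 0.805794, giving −½ ln(0.805794) = 0.107964.
1 − 2Q = 0.706008, giving −¼ ln(0.706008) = 0.087032.
d = 0.107964 + 0.087032 = 0.194996.

0.19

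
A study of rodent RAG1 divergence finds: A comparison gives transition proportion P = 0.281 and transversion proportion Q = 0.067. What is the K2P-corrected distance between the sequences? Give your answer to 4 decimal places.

0.5317

Under the Kimura two-parameter model, d = −½ ln(1 − 2P − Q) − ¼ ln(1 − 2Q).
1 − 2P − Q = 0.371, giving −½ ln(0.371) = 0.495777.
1 − 2Q = 0.866, giving −¼ ln(0.866) = 0.035968.
d = 0.495777 + 0.035968 = 0.531745.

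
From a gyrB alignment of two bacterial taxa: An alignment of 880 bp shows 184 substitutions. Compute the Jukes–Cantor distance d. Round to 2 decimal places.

p = 184/880 ≈ 0.209091.
d = −(3/4) ln(1 − 4p/3) = −0.75 ln(1 − 0.278788) = −0.75 ln(0.721212)
  = −0.75 × (-0.326822) = 0.245117 substitutions/site.

0.25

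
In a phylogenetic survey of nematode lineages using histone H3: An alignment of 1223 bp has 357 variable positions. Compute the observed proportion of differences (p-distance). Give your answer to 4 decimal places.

p = 357/1223 = 0.291905… ≈ 0.2919 (to 4 d.p.).

0.2919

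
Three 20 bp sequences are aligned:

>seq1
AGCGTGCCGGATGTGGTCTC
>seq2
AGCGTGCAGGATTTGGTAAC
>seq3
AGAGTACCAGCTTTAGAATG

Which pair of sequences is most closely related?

seq1–seq2: 4/20 differ, p = 0.200, d = 0.233.
seq1–seq3: 9/20 differ, p = 0.450, d = 0.687.
seq2–seq3: 9/20 differ, p = 0.450, d = 0.687.
The smallest distance is between seq1 and seq2.

seq1 and seq2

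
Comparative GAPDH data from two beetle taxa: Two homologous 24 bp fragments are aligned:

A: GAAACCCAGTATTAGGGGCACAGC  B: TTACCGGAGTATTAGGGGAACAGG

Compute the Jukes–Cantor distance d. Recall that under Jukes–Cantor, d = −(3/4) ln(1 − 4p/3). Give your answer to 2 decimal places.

0.37

The sequences differ at 7 of 24 sites (1, 2, 4, 6, 7, 19, 24), so p = 7/24 ≈ 0.291667.
d = −(3/4) ln(1 − 4p/3) = −0.75 ln(1 − 0.388889) = −0.75 ln(0.611111)
  = −0.75 × (-0.492477) = 0.369358 substitutions/site.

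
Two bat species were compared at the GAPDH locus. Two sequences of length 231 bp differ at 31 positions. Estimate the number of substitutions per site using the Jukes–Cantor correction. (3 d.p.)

0.148

p = 31/231 ≈ 0.134199.
d = −(3/4) ln(1 − 4p/3) = −0.75 ln(1 − 0.178932) = −0.75 ln(0.821068)
  = −0.75 × (-0.197149) = 0.147862 substitutions/site.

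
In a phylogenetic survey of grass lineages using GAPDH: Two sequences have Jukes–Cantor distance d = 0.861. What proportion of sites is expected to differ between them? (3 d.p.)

0.512

p = (3/4)(1 − e^(−4d/3)) = 0.75 × (1 − e^(-1.148)) = 0.75 × (1 − 0.317271) = 0.512047.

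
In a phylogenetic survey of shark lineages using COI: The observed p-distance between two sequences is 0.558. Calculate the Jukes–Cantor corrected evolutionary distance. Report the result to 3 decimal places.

d = −(3/4) ln(1 − 4p/3) = −0.75 ln(1 − 0.744) = −0.75 ln(0.256)
  = −0.75 × (-1.362578) = 1.021934 substitutions/site.

1.022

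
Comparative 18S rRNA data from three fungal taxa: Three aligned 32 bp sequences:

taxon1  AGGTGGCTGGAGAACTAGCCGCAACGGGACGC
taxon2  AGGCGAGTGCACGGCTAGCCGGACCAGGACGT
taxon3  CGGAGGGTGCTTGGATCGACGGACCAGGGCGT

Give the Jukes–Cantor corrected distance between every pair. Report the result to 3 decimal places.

taxon1–taxon2: 11/32 sites differ → p = 0.34375, d = −0.75 ln(1 − 0.458333) = 0.459828 ≈ 0.460.
taxon1–taxon3: 16/32 sites differ → p = 0.5, d = −0.75 ln(1 − 0.666667) = 0.823960 ≈ 0.824.
taxon2–taxon3: 9/32 sites differ → p = 0.28125, d = −0.75 ln(1 − 0.375) = 0.352503 ≈ 0.353.

d(taxon1,taxon2) = 0.460, d(taxon1,taxon3) = 0.824, d(taxon2,taxon3) = 0.353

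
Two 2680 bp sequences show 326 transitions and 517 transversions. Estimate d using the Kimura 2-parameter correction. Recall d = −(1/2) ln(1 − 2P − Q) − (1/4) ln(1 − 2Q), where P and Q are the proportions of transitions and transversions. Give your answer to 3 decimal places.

0.408

P = 326/2680 ≈ 0.121642 and Q = 517/2680 ≈ 0.19291.
Under the Kimura two-parameter model, d = −½ ln(1 − 2P − Q) − ¼ ln(1 − 2Q).
1 − 2P − Q = 0.563806, giving −½ ln(0.563806) = 0.286523.
1 − 2Q = 0.61418, giving −¼ ln(0.61418) = 0.121867.
d = 0.286523 + 0.121867 = 0.408390.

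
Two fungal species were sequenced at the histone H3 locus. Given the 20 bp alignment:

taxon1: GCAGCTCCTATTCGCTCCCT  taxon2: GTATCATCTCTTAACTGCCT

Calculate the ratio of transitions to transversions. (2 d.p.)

0.60

Transitions are A↔G and C↔T; transversions are all other mismatches.
Transitions: 3. Transversions: 5.
R = 3/5 = 0.60.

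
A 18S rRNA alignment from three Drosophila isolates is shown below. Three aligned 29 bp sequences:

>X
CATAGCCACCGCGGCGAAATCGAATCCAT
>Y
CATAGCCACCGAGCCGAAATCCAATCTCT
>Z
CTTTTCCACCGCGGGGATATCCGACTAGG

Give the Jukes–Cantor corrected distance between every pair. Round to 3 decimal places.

X–Y: 5/29 sites differ → p ≈ 0.172414, d = −0.75 ln(1 − 0.229885) = 0.195912 ≈ 0.196.
X–Z: 12/29 sites differ → p ≈ 0.413793, d = −0.75 ln(1 − 0.551724) = 0.601760 ≈ 0.602.
Y–Z: 13/29 sites differ → p ≈ 0.448276, d = −0.75 ln(1 − 0.597701) = 0.682920 ≈ 0.683.

d(X,Y) = 0.196, d(X,Z) = 0.602, d(Y,Z) = 0.683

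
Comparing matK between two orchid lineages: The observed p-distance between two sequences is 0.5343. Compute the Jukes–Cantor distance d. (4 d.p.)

0.9346

d = −(3/4) ln(1 − 4p/3) = −0.75 ln(1 − 0.7124) = −0.75 ln(0.2876)
  = −0.75 × (-1.246185) = 0.934639 substitutions/site.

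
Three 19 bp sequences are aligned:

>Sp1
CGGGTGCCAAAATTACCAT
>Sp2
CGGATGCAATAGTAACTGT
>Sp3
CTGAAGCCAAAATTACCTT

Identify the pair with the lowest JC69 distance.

Sp1 and Sp3

Sp1–Sp2: 7/19 differ, p = 0.368, d = 0.507.
Sp1–Sp3: 4/19 differ, p = 0.211, d = 0.247.
Sp2–Sp3: 8/19 differ, p = 0.421, d = 0.618.
The smallest distance is between Sp1 and Sp3.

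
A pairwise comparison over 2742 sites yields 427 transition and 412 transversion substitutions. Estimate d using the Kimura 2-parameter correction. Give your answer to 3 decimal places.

P = 427/2742 ≈ 0.155726 and Q = 412/2742 ≈ 0.150255.
Under the Kimura two-parameter model, d = −½ ln(1 − 2P − Q) − ¼ ln(1 − 2Q).
1 − 2P − Q = 0.538293, giving −½ ln(0.538293) = 0.309676.
1 − 2Q = 0.69949, giving −¼ ln(0.69949) = 0.089351.
d = 0.309676 + 0.089351 = 0.399027.

0.399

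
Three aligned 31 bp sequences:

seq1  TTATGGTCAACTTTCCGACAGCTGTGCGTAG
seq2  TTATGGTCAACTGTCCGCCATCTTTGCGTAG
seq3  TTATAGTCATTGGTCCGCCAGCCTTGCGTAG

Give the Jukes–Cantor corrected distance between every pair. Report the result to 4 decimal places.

d(seq1,seq2) = 0.1416, d(seq1,seq3) = 0.3163, d(seq2,seq3) = 0.2239

seq1–seq2: 4/31 sites differ → p ≈ 0.129032, d = −0.75 ln(1 − 0.172043) = 0.141596 ≈ 0.1416.
seq1–seq3: 8/31 sites differ → p ≈ 0.258065, d = −0.75 ln(1 − 0.344087) = 0.316295 ≈ 0.3163.
seq2–seq3: 6/31 sites differ → p ≈ 0.193548, d = −0.75 ln(1 − 0.258064) = 0.223869 ≈ 0.2239.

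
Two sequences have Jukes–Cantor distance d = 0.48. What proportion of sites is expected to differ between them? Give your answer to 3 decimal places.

p = (3/4)(1 − e^(−4d/3)) = 0.75 × (1 − e^(-0.64)) = 0.75 × (1 − 0.527292) = 0.354531.

0.355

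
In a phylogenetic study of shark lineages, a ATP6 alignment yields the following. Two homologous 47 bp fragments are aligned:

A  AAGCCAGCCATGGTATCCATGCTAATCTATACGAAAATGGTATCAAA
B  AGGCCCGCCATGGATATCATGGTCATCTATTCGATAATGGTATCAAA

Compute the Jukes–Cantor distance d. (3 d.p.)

0.250

The sequences differ at 10 of 47 sites (2, 6, 14, 15, 16, 17, 22, 24, 31, 35), so p = 10/47 ≈ 0.212766.
d = −(3/4) ln(1 − 4p/3) = −0.75 ln(1 − 0.283688) = −0.75 ln(0.716312)
  = −0.75 × (-0.333639) = 0.250229 substitutions/site.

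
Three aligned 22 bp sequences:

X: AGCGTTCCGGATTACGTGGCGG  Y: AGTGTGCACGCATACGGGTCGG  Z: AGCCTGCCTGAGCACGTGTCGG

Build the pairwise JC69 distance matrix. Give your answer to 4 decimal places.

d(X,Y) = 0.4975, d(X,Z) = 0.3390, d(Y,Z) = 0.4975

X–Y: 8/22 sites differ → p ≈ 0.363636, d = −0.75 ln(1 − 0.484848) = 0.497470 ≈ 0.4975.
X–Z: 6/22 sites differ → p ≈ 0.272727, d = −0.75 ln(1 − 0.363636) = 0.338988 ≈ 0.3390.
Y–Z: 8/22 sites differ → p ≈ 0.363636, d = −0.75 ln(1 − 0.484848) = 0.497470 ≈ 0.4975.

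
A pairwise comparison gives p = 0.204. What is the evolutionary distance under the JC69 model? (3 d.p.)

0.238

d = −(3/4) ln(1 − 4p/3) = −0.75 ln(1 − 0.272) = −0.75 ln(0.728)
  = −0.75 × (-0.317454) = 0.238091 substitutions/site.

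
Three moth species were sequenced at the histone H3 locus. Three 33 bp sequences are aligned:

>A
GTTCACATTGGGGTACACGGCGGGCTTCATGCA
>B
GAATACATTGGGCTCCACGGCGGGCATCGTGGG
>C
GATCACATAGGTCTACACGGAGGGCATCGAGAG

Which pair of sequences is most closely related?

A–B: 9/33 differ, p = 0.273, d = 0.339.
A–C: 10/33 differ, p = 0.303, d = 0.388.
B–C: 8/33 differ, p = 0.242, d = 0.293.
The smallest distance is between B and C.

B and C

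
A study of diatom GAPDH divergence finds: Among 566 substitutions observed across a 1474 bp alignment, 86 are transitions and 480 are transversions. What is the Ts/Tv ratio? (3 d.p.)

0.179

R = 86/480 = 0.179166… ≈ 0.179 (to 3 d.p.).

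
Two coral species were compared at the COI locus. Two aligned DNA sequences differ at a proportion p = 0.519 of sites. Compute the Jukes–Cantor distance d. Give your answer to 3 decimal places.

0.883

d = −(3/4) ln(1 − 4p/3) = −0.75 ln(1 − 0.692) = −0.75 ln(0.308)
  = −0.75 × (-1.177655) = 0.883241 substitutions/site.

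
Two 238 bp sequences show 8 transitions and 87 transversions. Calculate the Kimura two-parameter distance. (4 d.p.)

P = 8/238 ≈ 0.033613 and Q = 87/238 ≈ 0.365546.
Under the Kimura two-parameter model, d = −½ ln(1 − 2P − Q) − ¼ ln(1 − 2Q).
1 − 2P − Q = 0.567228, giving −½ ln(0.567228) = 0.283497.
1 − 2Q = 0.268908, giving −¼ ln(0.268908) = 0.328346.
d = 0.283497 + 0.328346 = 0.611843.

0.6118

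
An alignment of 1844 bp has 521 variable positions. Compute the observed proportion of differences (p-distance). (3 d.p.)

0.283

p = 521/1844 = 0.282537… ≈ 0.283 (to 3 d.p.).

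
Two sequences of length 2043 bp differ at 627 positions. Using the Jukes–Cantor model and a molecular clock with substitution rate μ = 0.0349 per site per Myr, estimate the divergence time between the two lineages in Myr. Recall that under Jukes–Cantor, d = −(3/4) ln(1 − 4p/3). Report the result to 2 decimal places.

p = 627/2043 ≈ 0.306902.
d = −(3/4) ln(1 − 4p/3) = −0.75 ln(1 − 0.409203) = −0.75 ln(0.590797)
  = −0.75 × (-0.526283) = 0.394712 substitutions/site.
Under a molecular clock d = 2μt, so t = d/(2μ) = 0.394712 / (2 × 0.0349) = 5.65 Myr.

5.65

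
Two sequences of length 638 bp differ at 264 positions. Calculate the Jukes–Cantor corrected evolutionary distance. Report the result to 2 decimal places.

p = 264/638 ≈ 0.413793.
d = −(3/4) ln(1 − 4p/3) = −0.75 ln(1 − 0.551724) = −0.75 ln(0.448276)
  = −0.75 × (-0.802346) = 0.601760 substitutions/site.

0.60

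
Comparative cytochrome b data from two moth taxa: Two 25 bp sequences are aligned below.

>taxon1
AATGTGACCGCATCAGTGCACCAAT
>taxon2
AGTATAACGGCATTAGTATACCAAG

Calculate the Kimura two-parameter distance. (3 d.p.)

Of 25 sites, 6 differences are transitions and 2 are transversions, so P = 6/25 = 0.24 and Q = 2/25 = 0.08.
Under the Kimura two-parameter model, d = −½ ln(1 − 2P − Q) − ¼ ln(1 − 2Q).
1 − 2P − Q = 0.44, giving −½ ln(0.44) = 0.410490.
1 − 2Q = 0.84, giving −¼ ln(0.84) = 0.043588.
d = 0.410490 + 0.043588 = 0.454078.

0.454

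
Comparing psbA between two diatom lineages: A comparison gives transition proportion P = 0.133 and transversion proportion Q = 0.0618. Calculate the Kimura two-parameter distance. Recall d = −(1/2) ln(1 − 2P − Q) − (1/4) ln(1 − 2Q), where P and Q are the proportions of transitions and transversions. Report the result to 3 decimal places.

Under the Kimura two-parameter model, d = −½ ln(1 − 2P − Q) − ¼ ln(1 − 2Q).
1 − 2P − Q = 0.6722, giving −½ ln(0.6722) = 0.198600.
1 − 2Q = 0.8764, giving −¼ ln(0.8764) = 0.032983.
d = 0.198600 + 0.032983 = 0.231583.

0.232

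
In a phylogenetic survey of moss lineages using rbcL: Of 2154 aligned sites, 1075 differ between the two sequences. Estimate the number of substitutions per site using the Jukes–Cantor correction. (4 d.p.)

p = 1075/2154 ≈ 0.499071.
d = −(3/4) ln(1 − 4p/3) = −0.75 ln(1 − 0.665428) = −0.75 ln(0.334572)
  = −0.75 × (-1.094903) = 0.821177 substitutions/site.

0.8212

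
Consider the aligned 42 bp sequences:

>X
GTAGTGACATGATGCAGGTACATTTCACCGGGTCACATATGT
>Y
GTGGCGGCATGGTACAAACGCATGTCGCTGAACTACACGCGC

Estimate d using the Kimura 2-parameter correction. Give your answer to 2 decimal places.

Of 42 sites, 19 differences are transitions and 1 are transversions, so P = 19/42 ≈ 0.452381 and Q = 1/42 ≈ 0.02381.
Under the Kimura two-parameter model, d = −½ ln(1 − 2P − Q) − ¼ ln(1 − 2Q).
1 − 2P − Q = 0.071428, giving −½ ln(0.071428) = 1.319533.
1 − 2Q = 0.95238, giving −¼ ln(0.95238) = 0.012198.
d = 1.319533 + 0.012198 = 1.331731.

1.33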